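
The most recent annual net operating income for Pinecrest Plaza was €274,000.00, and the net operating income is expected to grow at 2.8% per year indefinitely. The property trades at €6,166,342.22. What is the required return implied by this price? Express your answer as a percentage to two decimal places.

7.37%

D₁ = €274,000.00 × 1.028 = €281,672.0000
P = D₁/(r − g) ⇒ r = D₁/P + g = €281,672.0000/€6,166,342.22 + 0.028 = 0.045679 + 0.028 = 0.073679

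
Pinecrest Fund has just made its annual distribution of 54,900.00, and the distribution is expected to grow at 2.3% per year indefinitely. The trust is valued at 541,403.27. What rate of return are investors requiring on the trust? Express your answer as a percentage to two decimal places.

12.67%

D₁ = 54,900.00 × 1.023 = 56,162.7000
P = D₁/(r − g) ⇒ r = D₁/P + g = 56,162.7000/541,403.27 + 0.023 = 0.103735 + 0.023 = 0.126735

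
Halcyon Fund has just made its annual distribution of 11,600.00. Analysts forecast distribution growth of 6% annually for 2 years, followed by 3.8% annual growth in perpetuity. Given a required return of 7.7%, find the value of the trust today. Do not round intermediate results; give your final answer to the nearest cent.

D_1 = 12296.00000
D_2 = 13033.76000
Terminal value at year 2: TV = D_2×(1+g_2)/(r−g_2) = 13529.04288/0.039 = 346898.53538
P_0 = D_1/(1+r)^1 + D_2/(1+r)^2 + TV/(1+r)^2
    = 11416.89879 + 11236.68776 + 299068.76661 = 321722.35317

321722.35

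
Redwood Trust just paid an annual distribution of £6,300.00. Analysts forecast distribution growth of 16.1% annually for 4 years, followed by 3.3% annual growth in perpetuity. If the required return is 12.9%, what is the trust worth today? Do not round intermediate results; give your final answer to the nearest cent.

£102846.33

D_1 = 7314.30000
D_2 = 8491.90230
D_3 = 9859.09857
D_4 = 11446.41344
Terminal value at year 4: TV = D_4×(1+g_2)/(r−g_2) = 11824.14508/0.096 = 123168.17795
P_0 = D_1/(1+r)^1 + D_2/(1+r)^2 + D_3/(1+r)^3 + D_4/(1+r)^4 + TV/(1+r)^4
    = 6478.56510 + 6662.19139 + 6851.02233 + 7045.20542 + 75809.34585 = 102846.33010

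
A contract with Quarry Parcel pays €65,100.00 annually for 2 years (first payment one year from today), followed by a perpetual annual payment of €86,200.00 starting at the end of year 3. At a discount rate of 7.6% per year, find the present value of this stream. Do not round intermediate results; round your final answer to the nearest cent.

€1096376.26

PV of 2-year annuity: €65,100.00 × [1 − (1+0.076)^−2] / 0.076 = 116730.35199
Perpetuity value at year 2: €86,200.00 / 0.076 = 1134210.52632
PV of perpetuity: 1134210.52632 / (1+0.076)^2 = 979645.91278
Total PV = 116730.35199 + 979645.91278 = 1096376.26477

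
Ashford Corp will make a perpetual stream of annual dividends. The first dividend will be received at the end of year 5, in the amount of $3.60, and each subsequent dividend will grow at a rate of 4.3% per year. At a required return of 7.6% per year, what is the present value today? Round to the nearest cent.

$81.38

Value at end of year 4: C₁ / (r − g) = $3.60 / (0.076 − 0.043) = $109.0909
Discount to today: PV = $109.0909 / (1 + 0.076)^4 = $109.0909 / 1.340445 = $81.38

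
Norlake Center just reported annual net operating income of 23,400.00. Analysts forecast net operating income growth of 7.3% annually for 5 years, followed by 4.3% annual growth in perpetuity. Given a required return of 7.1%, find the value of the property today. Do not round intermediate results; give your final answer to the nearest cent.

D_1 = 25108.20000
D_2 = 26941.09860
D_3 = 28907.79880
D_4 = 31018.06811
D_5 = 33282.38708
Terminal value at year 5: TV = D_5×(1+g_2)/(r−g_2) = 34713.52973/0.028 = 1239768.91881
P_0 = D_1/(1+r)^1 + D_2/(1+r)^2 + D_3/(1+r)^3 + D_4/(1+r)^4 + D_5/(1+r)^5 + TV/(1+r)^5
    = 23443.69748 + 23487.47656 + 23531.33739 + 23575.28013 + 23619.30493 + 879819.10875 = 997476.20525

997476.21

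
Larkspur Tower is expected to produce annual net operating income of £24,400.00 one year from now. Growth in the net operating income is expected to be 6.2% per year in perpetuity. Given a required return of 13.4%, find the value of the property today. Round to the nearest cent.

Growing perpetuity: P = D₁ / (r − g) = £24,400.0000 / (0.134 − 0.062) = £338,888.89

£338888.89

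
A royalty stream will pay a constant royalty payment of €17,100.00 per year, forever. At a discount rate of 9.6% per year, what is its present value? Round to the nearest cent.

€178125.00

Level perpetuity: PV = C / r = €17,100.00 / 0.096 = €178,125.00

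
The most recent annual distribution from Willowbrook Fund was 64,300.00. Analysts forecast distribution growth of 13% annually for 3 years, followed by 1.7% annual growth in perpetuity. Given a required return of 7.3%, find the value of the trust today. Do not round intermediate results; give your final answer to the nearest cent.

D_1 = 72659.00000
D_2 = 82104.67000
D_3 = 92778.27710
Terminal value at year 3: TV = D_3×(1+g_2)/(r−g_2) = 94355.50781/0.056 = 1684919.78233
P_0 = D_1/(1+r)^1 + D_2/(1+r)^2 + D_3/(1+r)^3 + TV/(1+r)^3
    = 67715.75023 + 71312.95225 + 75101.24515 + 1363892.25559 = 1578022.20322

1578022.20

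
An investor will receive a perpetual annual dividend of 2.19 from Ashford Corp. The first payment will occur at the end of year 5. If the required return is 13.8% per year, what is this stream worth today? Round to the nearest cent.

Value at end of year 4: C / r = 2.19 / 0.138 = 15.8696
Discount to today: PV = 15.8696 / (1 + 0.138)^4 = 15.8696 / 1.677139 = 9.46

9.46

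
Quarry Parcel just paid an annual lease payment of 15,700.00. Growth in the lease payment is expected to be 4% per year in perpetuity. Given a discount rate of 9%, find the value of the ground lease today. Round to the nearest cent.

326560.00

D₁ = D₀ × (1 + g) = 15,700.00 × 1.04 = 16,328.0000
Growing perpetuity: P = D₁ / (r − g) = 16,328.0000 / (0.09 − 0.04) = 326,560.00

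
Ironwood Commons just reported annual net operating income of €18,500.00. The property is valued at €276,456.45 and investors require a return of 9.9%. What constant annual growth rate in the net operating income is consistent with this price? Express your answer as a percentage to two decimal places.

3.01%

P = D₀(1+g)/(r−g) ⇒ P(r−g) = D₀(1+g) ⇒ g(P+D₀) = P·r − D₀
g = (P·r − D₀)/(P + D₀) = (€276,456.45×0.099 − €18,500.00) / (€276,456.45 + €18,500.00) = 0.030069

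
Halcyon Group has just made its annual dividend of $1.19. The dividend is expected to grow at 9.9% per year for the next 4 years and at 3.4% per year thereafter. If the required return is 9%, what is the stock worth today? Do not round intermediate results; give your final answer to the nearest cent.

D_1 = 1.30781
D_2 = 1.43728
D_3 = 1.57957
D_4 = 1.73595
Terminal value at year 4: TV = D_4×(1+g_2)/(r−g_2) = 1.79497/0.056 = 32.05312
P_0 = D_1/(1+r)^1 + D_2/(1+r)^2 + D_3/(1+r)^3 + D_4/(1+r)^4 + TV/(1+r)^4
    = 1.19983 + 1.20973 + 1.21972 + 1.22979 + 22.70723 = 27.56631

$27.57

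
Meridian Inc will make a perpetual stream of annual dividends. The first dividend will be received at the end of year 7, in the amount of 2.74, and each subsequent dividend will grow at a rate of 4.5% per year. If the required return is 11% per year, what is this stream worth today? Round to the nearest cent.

22.54

Value at end of year 6: C₁ / (r − g) = 2.74 / (0.11 − 0.045) = 42.1538
Discount to today: PV = 42.1538 / (1 + 0.11)^6 = 42.1538 / 1.870415 = 22.54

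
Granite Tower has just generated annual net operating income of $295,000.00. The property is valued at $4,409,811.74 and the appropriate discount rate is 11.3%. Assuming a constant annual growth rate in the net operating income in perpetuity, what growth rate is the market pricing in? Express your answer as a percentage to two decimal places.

4.32%

P = D₀(1+g)/(r−g) ⇒ P(r−g) = D₀(1+g) ⇒ g(P+D₀) = P·r − D₀
g = (P·r − D₀)/(P + D₀) = ($4,409,811.74×0.113 − $295,000.00) / ($4,409,811.74 + $295,000.00) = 0.043213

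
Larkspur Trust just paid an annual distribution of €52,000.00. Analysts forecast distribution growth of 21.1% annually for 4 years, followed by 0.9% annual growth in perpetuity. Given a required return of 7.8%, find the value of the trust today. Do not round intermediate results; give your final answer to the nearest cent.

D_1 = 62972.00000
D_2 = 76259.09200
D_3 = 92349.76041
D_4 = 111835.55986
Terminal value at year 4: TV = D_4×(1+g_2)/(r−g_2) = 112842.07990/0.069 = 1635392.46228
P_0 = D_1/(1+r)^1 + D_2/(1+r)^2 + D_3/(1+r)^3 + D_4/(1+r)^4 + TV/(1+r)^4
    = 58415.58442 + 65622.70197 + 73719.00936 + 82814.21181 + 1211007.82202 = 1491579.32958

€1491579.33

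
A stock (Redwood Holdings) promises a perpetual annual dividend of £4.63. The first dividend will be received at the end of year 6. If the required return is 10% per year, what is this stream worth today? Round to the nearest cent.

Value at end of year 5: C / r = £4.63 / 0.1 = £46.3000
Discount to today: PV = £46.3000 / (1 + 0.1)^5 = £46.3000 / 1.610510 = £28.75

£28.75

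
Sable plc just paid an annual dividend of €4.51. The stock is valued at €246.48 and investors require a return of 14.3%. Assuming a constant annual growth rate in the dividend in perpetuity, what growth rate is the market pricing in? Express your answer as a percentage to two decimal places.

P = D₀(1+g)/(r−g) ⇒ P(r−g) = D₀(1+g) ⇒ g(P+D₀) = P·r − D₀
g = (P·r − D₀)/(P + D₀) = (€246.48×0.143 − €4.51) / (€246.48 + €4.51) = 0.122462

12.25%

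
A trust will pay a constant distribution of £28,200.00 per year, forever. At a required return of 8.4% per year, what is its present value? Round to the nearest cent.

£335714.29

Level perpetuity: PV = C / r = £28,200.00 / 0.084 = £335,714.29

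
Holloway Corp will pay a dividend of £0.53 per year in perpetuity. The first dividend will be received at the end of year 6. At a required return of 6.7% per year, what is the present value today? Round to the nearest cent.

£5.72

Value at end of year 5: C / r = £0.53 / 0.067 = £7.9104
Discount to today: PV = £7.9104 / (1 + 0.067)^5 = £7.9104 / 1.383000 = £5.72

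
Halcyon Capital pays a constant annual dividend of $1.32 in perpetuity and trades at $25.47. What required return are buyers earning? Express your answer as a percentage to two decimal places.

P = C/r ⇒ r = C/P = $1.32/$25.47 = 0.051826

5.18%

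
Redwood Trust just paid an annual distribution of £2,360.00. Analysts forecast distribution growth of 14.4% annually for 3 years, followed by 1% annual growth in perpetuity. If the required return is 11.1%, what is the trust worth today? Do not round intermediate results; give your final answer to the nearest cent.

D_1 = 2699.84000
D_2 = 3088.61696
D_3 = 3533.37780
Terminal value at year 3: TV = D_3×(1+g_2)/(r−g_2) = 3568.71158/0.101 = 35333.77802
P_0 = D_1/(1+r)^1 + D_2/(1+r)^2 + D_3/(1+r)^3 + TV/(1+r)^3
    = 2430.09901 + 2502.28017 + 2576.60532 + 25766.05322 = 33275.03772

£33275.04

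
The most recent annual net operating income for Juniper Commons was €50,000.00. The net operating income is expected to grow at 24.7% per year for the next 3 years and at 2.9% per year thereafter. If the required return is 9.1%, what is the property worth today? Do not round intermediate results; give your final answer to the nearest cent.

D_1 = 62350.00000
D_2 = 77750.45000
D_3 = 96954.81115
Terminal value at year 3: TV = D_3×(1+g_2)/(r−g_2) = 99766.50067/0.062 = 1609137.10763
P_0 = D_1/(1+r)^1 + D_2/(1+r)^2 + D_3/(1+r)^3 + TV/(1+r)^3
    = 57149.40422 + 65321.08805 + 74661.22529 + 1239135.49717 = 1436267.21473

€1436267.21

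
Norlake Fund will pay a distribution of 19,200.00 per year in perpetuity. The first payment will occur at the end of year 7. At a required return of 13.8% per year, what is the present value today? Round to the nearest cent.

Value at end of year 6: C / r = 19,200.00 / 0.138 = 139,130.4348
Discount to today: PV = 139,130.4348 / (1 + 0.138)^6 = 139,130.4348 / 2.171969 = 64,057.29

64057.29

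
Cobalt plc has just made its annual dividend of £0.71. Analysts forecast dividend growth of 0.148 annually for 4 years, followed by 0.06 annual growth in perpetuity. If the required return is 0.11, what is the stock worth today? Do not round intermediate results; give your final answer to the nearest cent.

D_1 = 0.81508
D_2 = 0.93571
D_3 = 1.07420
D_4 = 1.23318
Terminal value at year 4: TV = D_4×(1+g_2)/(r−g_2) = 1.30717/0.05 = 26.14338
P_0 = D_1/(1+r)^1 + D_2/(1+r)^2 + D_3/(1+r)^3 + D_4/(1+r)^4 + TV/(1+r)^4
    = 0.73431 + 0.75944 + 0.78544 + 0.81233 + 17.22146 = 20.31298

£20.31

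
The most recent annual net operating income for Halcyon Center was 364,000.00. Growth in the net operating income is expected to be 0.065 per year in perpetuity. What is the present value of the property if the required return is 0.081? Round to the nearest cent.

D₁ = D₀ × (1 + g) = 364,000.00 × 1.065 = 387,660.0000
Growing perpetuity: P = D₁ / (r − g) = 387,660.0000 / (0.081 − 0.065) = 24,228,750.00

24228750.00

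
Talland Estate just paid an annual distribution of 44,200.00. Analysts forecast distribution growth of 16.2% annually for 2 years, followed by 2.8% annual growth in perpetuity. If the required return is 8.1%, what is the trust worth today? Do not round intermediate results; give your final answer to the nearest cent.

D_1 = 51360.40000
D_2 = 59680.78480
Terminal value at year 2: TV = D_2×(1+g_2)/(r−g_2) = 61351.84677/0.053 = 1157582.01461
P_0 = D_1/(1+r)^1 + D_2/(1+r)^2 + TV/(1+r)^2
    = 47511.93340 + 51072.03201 + 990604.69638 = 1089188.66179

1089188.66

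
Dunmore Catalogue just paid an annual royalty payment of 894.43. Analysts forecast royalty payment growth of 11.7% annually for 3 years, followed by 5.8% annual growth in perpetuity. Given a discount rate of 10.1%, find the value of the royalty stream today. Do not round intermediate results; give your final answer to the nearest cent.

25742.62

D_1 = 999.07831
D_2 = 1115.97047
D_3 = 1246.53902
Terminal value at year 3: TV = D_3×(1+g_2)/(r−g_2) = 1318.83828/0.043 = 30670.65769
P_0 = D_1/(1+r)^1 + D_2/(1+r)^2 + D_3/(1+r)^3 + TV/(1+r)^3
    = 907.42807 + 920.61504 + 933.99364 + 22980.58775 = 25742.62451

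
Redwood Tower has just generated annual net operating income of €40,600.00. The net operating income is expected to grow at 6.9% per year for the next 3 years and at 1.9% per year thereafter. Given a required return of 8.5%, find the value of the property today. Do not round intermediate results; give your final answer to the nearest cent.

€717758.11

D_1 = 43401.40000
D_2 = 46396.09660
D_3 = 49597.42727
Terminal value at year 3: TV = D_3×(1+g_2)/(r−g_2) = 50539.77838/0.066 = 765754.21793
P_0 = D_1/(1+r)^1 + D_2/(1+r)^2 + D_3/(1+r)^3 + TV/(1+r)^3
    = 40001.29032 + 39411.40954 + 38830.22747 + 599515.17863 = 717758.10596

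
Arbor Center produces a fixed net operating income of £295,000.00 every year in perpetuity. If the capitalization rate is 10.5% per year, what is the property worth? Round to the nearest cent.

£2809523.81

Level perpetuity: PV = C / r = £295,000.00 / 0.105 = £2,809,523.81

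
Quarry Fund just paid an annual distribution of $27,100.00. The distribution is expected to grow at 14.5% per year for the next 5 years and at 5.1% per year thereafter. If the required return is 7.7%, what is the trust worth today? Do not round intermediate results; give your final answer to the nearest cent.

D_1 = 31029.50000
D_2 = 35528.77750
D_3 = 40680.45024
D_4 = 46579.11552
D_5 = 53333.08727
Terminal value at year 5: TV = D_5×(1+g_2)/(r−g_2) = 56053.07472/0.026 = 2155887.48937
P_0 = D_1/(1+r)^1 + D_2/(1+r)^2 + D_3/(1+r)^3 + D_4/(1+r)^4 + D_5/(1+r)^5 + TV/(1+r)^5
    = 28811.04921 + 30630.13124 + 32564.06710 + 34620.10848 + 36805.96491 + 1487810.35087 = 1651241.67182

$1651241.67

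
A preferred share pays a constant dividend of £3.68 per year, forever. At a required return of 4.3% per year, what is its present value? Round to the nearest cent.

£85.58

Level perpetuity: PV = C / r = £3.68 / 0.043 = £85.58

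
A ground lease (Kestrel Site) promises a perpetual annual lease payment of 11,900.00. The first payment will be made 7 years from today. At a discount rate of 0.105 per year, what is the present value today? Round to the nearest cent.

62256.40

Value at end of year 6: C / r = 11,900.00 / 0.105 = 113,333.3333
Discount to today: PV = 113,333.3333 / (1 + 0.105)^6 = 113,333.3333 / 1.820429 = 62,256.40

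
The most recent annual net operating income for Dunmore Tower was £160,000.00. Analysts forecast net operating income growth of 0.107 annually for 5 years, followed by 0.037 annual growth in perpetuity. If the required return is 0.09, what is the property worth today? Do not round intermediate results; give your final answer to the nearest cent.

D_1 = 177120.00000
D_2 = 196071.84000
D_3 = 217051.52688
D_4 = 240276.04026
D_5 = 265985.57656
Terminal value at year 5: TV = D_5×(1+g_2)/(r−g_2) = 275827.04290/0.053 = 5204283.82823
P_0 = D_1/(1+r)^1 + D_2/(1+r)^2 + D_3/(1+r)^3 + D_4/(1+r)^4 + D_5/(1+r)^5 + TV/(1+r)^5
    = 162495.41284 + 165029.74497 + 167603.60338 + 170217.60453 + 172872.37451 + 3382427.40317 = 4220646.14341

£4220646.14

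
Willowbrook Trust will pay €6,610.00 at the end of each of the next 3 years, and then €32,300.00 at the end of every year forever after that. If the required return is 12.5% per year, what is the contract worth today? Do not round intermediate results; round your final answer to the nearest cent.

PV of 3-year annuity: €6,610.00 × [1 − (1+0.125)^−3] / 0.125 = 15740.68587
Perpetuity value at year 3: €32,300.00 / 0.125 = 258400.00000
PV of perpetuity: 258400.00000 / (1+0.125)^3 = 181482.57888
Total PV = 15740.68587 + 181482.57888 = 197223.26475

€197223.26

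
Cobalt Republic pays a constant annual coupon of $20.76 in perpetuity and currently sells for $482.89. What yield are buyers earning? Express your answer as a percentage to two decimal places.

P = C/r ⇒ r = C/P = $20.76/$482.89 = 0.042991

4.30%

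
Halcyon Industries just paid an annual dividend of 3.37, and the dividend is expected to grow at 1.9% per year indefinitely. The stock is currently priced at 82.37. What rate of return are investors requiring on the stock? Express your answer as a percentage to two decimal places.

D₁ = 3.37 × 1.019 = 3.4340
P = D₁/(r − g) ⇒ r = D₁/P + g = 3.4340/82.37 + 0.019 = 0.041690 + 0.019 = 0.060690

6.07%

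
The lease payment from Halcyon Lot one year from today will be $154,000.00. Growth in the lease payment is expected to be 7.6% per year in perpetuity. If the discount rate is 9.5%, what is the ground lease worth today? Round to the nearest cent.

$8105263.16

Growing perpetuity: P = D₁ / (r − g) = $154,000.0000 / (0.095 − 0.076) = $8,105,263.16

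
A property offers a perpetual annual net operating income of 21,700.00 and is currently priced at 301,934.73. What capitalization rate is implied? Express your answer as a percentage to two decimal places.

7.19%

P = C/r ⇒ r = C/P = 21,700.00/301,934.73 = 0.071870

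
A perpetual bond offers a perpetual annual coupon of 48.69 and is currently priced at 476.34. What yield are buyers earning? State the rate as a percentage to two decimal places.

P = C/r ⇒ r = C/P = 48.69/476.34 = 0.102217

10.22%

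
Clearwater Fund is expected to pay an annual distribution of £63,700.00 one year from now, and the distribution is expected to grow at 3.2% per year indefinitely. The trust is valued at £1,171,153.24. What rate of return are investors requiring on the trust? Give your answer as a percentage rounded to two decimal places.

P = D₁/(r − g) ⇒ r = D₁/P + g = £63,700.0000/£1,171,153.24 + 0.032 = 0.054391 + 0.032 = 0.086391

8.64%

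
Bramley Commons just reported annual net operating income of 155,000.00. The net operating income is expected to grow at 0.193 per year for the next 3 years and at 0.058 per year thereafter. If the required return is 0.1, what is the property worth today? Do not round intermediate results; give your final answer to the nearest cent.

5529093.13

D_1 = 184915.00000
D_2 = 220603.59500
D_3 = 263180.08884
Terminal value at year 3: TV = D_3×(1+g_2)/(r−g_2) = 278444.53399/0.042 = 6629631.76161
P_0 = D_1/(1+r)^1 + D_2/(1+r)^2 + D_3/(1+r)^3 + TV/(1+r)^3
    = 168104.54545 + 182317.02066 + 197731.09604 + 4980940.46702 = 5529093.12918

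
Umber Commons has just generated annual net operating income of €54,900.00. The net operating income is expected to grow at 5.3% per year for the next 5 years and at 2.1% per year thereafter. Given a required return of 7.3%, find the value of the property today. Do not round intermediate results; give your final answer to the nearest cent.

D_1 = 57809.70000
D_2 = 60873.61410
D_3 = 64099.91565
D_4 = 67497.21118
D_5 = 71074.56337
Terminal value at year 5: TV = D_5×(1+g_2)/(r−g_2) = 72567.12920/0.052 = 1395521.71538
P_0 = D_1/(1+r)^1 + D_2/(1+r)^2 + D_3/(1+r)^3 + D_4/(1+r)^4 + D_5/(1+r)^5 + TV/(1+r)^5
    = 53876.70084 + 52872.47529 + 51886.96783 + 50919.82956 + 49970.71811 + 981155.83054 = 1240682.52216

€1240682.52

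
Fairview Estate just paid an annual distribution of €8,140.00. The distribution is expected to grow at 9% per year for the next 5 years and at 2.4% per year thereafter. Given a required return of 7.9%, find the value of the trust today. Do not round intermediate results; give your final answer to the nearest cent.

D_1 = 8872.60000
D_2 = 9671.13400
D_3 = 10541.53606
D_4 = 11490.27431
D_5 = 12524.39899
Terminal value at year 5: TV = D_5×(1+g_2)/(r−g_2) = 12824.98457/0.055 = 233181.53761
P_0 = D_1/(1+r)^1 + D_2/(1+r)^2 + D_3/(1+r)^3 + D_4/(1+r)^4 + D_5/(1+r)^5 + TV/(1+r)^5
    = 8222.98424 + 8306.81448 + 8391.49934 + 8477.04752 + 8563.46784 + 159436.20128 = 201398.01471

€201398.01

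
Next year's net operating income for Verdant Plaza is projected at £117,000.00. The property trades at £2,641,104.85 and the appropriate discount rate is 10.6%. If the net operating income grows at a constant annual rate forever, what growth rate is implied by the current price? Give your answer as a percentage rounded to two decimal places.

6.17%

P = D₁/(r−g) ⇒ g = r − D₁/P = 0.106 − £117,000.00/£2,641,104.85 = 0.061700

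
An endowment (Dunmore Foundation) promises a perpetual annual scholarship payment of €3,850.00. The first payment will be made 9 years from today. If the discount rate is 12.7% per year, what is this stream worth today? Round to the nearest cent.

Value at end of year 8: C / r = €3,850.00 / 0.127 = €30,314.9606
Discount to today: PV = €30,314.9606 / (1 + 0.127)^8 = €30,314.9606 / 2.602504 = €11,648.38

€11648.38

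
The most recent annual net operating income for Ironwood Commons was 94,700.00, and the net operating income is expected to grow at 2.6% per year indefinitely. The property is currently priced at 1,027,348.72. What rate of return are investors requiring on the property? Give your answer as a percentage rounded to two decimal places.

12.06%

D₁ = 94,700.00 × 1.026 = 97,162.2000
P = D₁/(r − g) ⇒ r = D₁/P + g = 97,162.2000/1,027,348.72 + 0.026 = 0.094576 + 0.026 = 0.120576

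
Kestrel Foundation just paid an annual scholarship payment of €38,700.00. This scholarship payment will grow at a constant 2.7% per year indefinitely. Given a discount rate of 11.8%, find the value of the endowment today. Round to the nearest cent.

D₁ = D₀ × (1 + g) = €38,700.00 × 1.027 = €39,744.9000
Growing perpetuity: P = D₁ / (r − g) = €39,744.9000 / (0.118 − 0.027) = €436,757.14

€436757.14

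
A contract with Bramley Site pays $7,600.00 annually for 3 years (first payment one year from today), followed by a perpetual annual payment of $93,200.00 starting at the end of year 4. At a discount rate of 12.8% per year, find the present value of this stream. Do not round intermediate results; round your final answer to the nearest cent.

$525321.97

PV of 3-year annuity: $7,600.00 × [1 − (1+0.128)^−3] / 0.128 = 18005.87610
Perpetuity value at year 3: $93,200.00 / 0.128 = 728125.00000
PV of perpetuity: 728125.00000 / (1+0.128)^3 = 507316.09838
Total PV = 18005.87610 + 507316.09838 = 525321.97448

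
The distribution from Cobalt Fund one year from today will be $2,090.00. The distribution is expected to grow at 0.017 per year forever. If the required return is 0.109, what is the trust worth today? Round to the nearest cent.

$22717.39

Growing perpetuity: P = D₁ / (r − g) = $2,090.0000 / (0.109 − 0.017) = $22,717.39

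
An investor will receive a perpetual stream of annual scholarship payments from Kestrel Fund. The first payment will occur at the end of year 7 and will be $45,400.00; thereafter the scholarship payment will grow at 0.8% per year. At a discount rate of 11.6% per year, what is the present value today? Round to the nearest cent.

Value at end of year 6: C₁ / (r − g) = $45,400.00 / (0.116 − 0.008) = $420,370.3704
Discount to today: PV = $420,370.3704 / (1 + 0.116)^6 = $420,370.3704 / 1.931902 = $217,594.01

$217594.01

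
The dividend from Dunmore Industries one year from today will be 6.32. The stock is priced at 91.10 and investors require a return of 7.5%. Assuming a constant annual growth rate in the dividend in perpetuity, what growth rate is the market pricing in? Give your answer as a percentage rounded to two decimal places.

P = D₁/(r−g) ⇒ g = r − D₁/P = 0.075 − 6.32/91.10 = 0.005626

0.56%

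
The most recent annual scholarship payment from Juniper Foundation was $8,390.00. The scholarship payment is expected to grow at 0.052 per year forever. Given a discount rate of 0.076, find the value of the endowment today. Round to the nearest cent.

$367761.67

D₁ = D₀ × (1 + g) = $8,390.00 × 1.052 = $8,826.2800
Growing perpetuity: P = D₁ / (r − g) = $8,826.2800 / (0.076 − 0.052) = $367,761.67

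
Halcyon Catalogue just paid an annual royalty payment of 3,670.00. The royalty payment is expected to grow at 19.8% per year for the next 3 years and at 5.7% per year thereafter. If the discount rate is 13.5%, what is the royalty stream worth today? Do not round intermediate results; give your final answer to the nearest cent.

D_1 = 4396.66000
D_2 = 5267.19868
D_3 = 6310.10402
Terminal value at year 3: TV = D_3×(1+g_2)/(r−g_2) = 6669.77995/0.078 = 85509.99933
P_0 = D_1/(1+r)^1 + D_2/(1+r)^2 + D_3/(1+r)^3 + TV/(1+r)^3
    = 3873.70925 + 4088.72571 + 4315.67701 + 58482.95636 = 70761.06833

70761.07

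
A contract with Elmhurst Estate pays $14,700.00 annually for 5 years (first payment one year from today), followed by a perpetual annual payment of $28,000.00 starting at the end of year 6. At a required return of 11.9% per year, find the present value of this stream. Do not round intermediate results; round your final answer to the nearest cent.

PV of 5-year annuity: $14,700.00 × [1 − (1+0.119)^−5] / 0.119 = 53121.74691
Perpetuity value at year 5: $28,000.00 / 0.119 = 235294.11765
PV of perpetuity: 235294.11765 / (1+0.119)^5 = 134109.83782
Total PV = 53121.74691 + 134109.83782 = 187231.58473

$187231.58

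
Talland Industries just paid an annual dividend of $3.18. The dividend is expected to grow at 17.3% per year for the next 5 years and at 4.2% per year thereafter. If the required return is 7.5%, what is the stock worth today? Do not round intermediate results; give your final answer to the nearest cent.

D_1 = 3.73014
D_2 = 4.37545
D_3 = 5.13241
D_4 = 6.02031
D_5 = 7.06183
Terminal value at year 5: TV = D_5×(1+g_2)/(r−g_2) = 7.35843/0.033 = 222.98259
P_0 = D_1/(1+r)^1 + D_2/(1+r)^2 + D_3/(1+r)^3 + D_4/(1+r)^4 + D_5/(1+r)^5 + TV/(1+r)^5
    = 3.46990 + 3.78622 + 4.13139 + 4.50801 + 4.91898 + 155.32045 = 176.13495

$176.13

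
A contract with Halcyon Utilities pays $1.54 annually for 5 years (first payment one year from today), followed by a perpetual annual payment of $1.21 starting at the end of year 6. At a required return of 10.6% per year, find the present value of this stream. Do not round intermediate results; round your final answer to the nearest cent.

PV of 5-year annuity: $1.54 × [1 − (1+0.106)^−5] / 0.106 = 5.74942
Perpetuity value at year 5: $1.21 / 0.106 = 11.41509
PV of perpetuity: 11.41509 / (1+0.106)^5 = 6.89769
Total PV = 5.74942 + 6.89769 = 12.64711

$12.65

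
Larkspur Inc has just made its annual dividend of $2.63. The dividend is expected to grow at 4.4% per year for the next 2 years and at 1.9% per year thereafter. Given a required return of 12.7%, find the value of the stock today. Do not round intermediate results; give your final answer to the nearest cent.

D_1 = 2.74572
D_2 = 2.86653
Terminal value at year 2: TV = D_2×(1+g_2)/(r−g_2) = 2.92100/0.108 = 27.04626
P_0 = D_1/(1+r)^1 + D_2/(1+r)^2 + TV/(1+r)^2
    = 2.43631 + 2.25688 + 21.29410 = 25.98729

$25.99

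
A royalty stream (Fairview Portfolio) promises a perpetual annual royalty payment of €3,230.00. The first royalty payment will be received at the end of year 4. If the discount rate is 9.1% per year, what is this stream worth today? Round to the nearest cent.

€27332.97

Value at end of year 3: C / r = €3,230.00 / 0.091 = €35,494.5055
Discount to today: PV = €35,494.5055 / (1 + 0.091)^3 = €35,494.5055 / 1.298597 = €27,332.97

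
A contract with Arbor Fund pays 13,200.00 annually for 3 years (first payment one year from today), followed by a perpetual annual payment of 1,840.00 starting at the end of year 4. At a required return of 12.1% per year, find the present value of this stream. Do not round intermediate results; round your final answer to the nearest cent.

PV of 3-year annuity: 13,200.00 × [1 − (1+0.121)^−3] / 0.121 = 31649.77166
Perpetuity value at year 3: 1,840.00 / 0.121 = 15206.61157
PV of perpetuity: 15206.61157 / (1+0.121)^3 = 10794.82522
Total PV = 31649.77166 + 10794.82522 = 42444.59688

42444.60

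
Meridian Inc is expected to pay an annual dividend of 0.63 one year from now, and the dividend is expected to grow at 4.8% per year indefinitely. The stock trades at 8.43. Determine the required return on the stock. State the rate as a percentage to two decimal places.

P = D₁/(r − g) ⇒ r = D₁/P + g = 0.6300/8.43 + 0.048 = 0.074733 + 0.048 = 0.122733

12.27%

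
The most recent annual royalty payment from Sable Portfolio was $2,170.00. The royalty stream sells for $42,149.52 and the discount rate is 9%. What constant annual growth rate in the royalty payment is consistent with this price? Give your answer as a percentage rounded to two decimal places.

P = D₀(1+g)/(r−g) ⇒ P(r−g) = D₀(1+g) ⇒ g(P+D₀) = P·r − D₀
g = (P·r − D₀)/(P + D₀) = ($42,149.52×0.09 − $2,170.00) / ($42,149.52 + $2,170.00) = 0.036631

3.66%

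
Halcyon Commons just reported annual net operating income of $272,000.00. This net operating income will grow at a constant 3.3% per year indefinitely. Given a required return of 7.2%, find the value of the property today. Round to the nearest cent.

D₁ = D₀ × (1 + g) = $272,000.00 × 1.033 = $280,976.0000
Growing perpetuity: P = D₁ / (r − g) = $280,976.0000 / (0.072 − 0.033) = $7,204,512.82

$7204512.82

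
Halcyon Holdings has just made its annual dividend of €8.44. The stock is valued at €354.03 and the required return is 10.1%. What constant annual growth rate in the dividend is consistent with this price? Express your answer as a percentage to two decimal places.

P = D₀(1+g)/(r−g) ⇒ P(r−g) = D₀(1+g) ⇒ g(P+D₀) = P·r − D₀
g = (P·r − D₀)/(P + D₀) = (€354.03×0.101 − €8.44) / (€354.03 + €8.44) = 0.075364

7.54%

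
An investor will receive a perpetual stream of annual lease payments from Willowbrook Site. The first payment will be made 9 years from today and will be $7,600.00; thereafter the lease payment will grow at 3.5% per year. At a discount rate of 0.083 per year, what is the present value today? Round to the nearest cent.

Value at end of year 8: C₁ / (r − g) = $7,600.00 / (0.083 − 0.035) = $158,333.3333
Discount to today: PV = $158,333.3333 / (1 + 0.083)^8 = $158,333.3333 / 1.892464 = $83,665.17

$83665.17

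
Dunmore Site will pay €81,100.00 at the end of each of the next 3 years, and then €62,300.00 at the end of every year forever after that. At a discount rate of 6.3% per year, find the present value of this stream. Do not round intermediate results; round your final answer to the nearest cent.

PV of 3-year annuity: €81,100.00 × [1 − (1+0.063)^−3] / 0.063 = 215583.62126
Perpetuity value at year 3: €62,300.00 / 0.063 = 988888.88889
PV of perpetuity: 988888.88889 / (1+0.063)^3 = 823280.26244
Total PV = 215583.62126 + 823280.26244 = 1038863.88371

€1038863.88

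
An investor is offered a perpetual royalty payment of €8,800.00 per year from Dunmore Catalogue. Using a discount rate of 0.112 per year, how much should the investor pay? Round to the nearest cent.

Level perpetuity: PV = C / r = €8,800.00 / 0.112 = €78,571.43

€78571.43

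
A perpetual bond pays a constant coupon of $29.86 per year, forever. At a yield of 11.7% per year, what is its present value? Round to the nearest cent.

Level perpetuity: PV = C / r = $29.86 / 0.117 = $255.21

$255.21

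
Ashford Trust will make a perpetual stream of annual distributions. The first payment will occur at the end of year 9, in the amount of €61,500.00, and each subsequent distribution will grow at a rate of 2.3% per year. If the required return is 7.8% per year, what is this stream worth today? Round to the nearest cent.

€613143.80

Value at end of year 8: C₁ / (r − g) = €61,500.00 / (0.078 − 0.023) = €1,118,181.8182
Discount to today: PV = €1,118,181.8182 / (1 + 0.078)^8 = €1,118,181.8182 / 1.823686 = €613,143.80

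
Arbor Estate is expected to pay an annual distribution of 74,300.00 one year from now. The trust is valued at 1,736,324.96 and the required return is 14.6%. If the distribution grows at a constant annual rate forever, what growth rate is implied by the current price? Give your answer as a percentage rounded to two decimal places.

P = D₁/(r−g) ⇒ g = r − D₁/P = 0.146 − 74,300.00/1,736,324.96 = 0.103208

10.32%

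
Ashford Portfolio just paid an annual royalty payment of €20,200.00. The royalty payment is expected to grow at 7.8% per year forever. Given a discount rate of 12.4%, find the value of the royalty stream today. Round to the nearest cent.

D₁ = D₀ × (1 + g) = €20,200.00 × 1.078 = €21,775.6000
Growing perpetuity: P = D₁ / (r − g) = €21,775.6000 / (0.124 − 0.078) = €473,382.61

€473382.61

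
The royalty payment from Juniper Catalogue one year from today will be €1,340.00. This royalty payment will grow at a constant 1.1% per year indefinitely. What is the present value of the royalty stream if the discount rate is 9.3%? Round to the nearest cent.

Growing perpetuity: P = D₁ / (r − g) = €1,340.0000 / (0.093 − 0.011) = €16,341.46

€16341.46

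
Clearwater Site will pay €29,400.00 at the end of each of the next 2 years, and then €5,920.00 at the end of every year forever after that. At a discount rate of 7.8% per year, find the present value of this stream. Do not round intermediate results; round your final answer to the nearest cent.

PV of 2-year annuity: €29,400.00 × [1 − (1+0.078)^−2] / 0.078 = 52572.10322
Perpetuity value at year 2: €5,920.00 / 0.078 = 75897.43590
PV of perpetuity: 75897.43590 / (1+0.078)^2 = 65311.48858
Total PV = 52572.10322 + 65311.48858 = 117883.59180

€117883.59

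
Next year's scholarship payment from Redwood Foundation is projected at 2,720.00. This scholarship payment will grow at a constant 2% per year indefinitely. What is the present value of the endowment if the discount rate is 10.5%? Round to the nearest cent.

Growing perpetuity: P = D₁ / (r − g) = 2,720.0000 / (0.105 − 0.02) = 32,000.00

32000.00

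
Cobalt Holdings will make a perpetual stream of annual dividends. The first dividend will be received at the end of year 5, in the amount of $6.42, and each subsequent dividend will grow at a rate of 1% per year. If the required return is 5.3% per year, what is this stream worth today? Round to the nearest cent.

Value at end of year 4: C₁ / (r − g) = $6.42 / (0.053 − 0.01) = $149.3023
Discount to today: PV = $149.3023 / (1 + 0.053)^4 = $149.3023 / 1.229457 = $121.44

$121.44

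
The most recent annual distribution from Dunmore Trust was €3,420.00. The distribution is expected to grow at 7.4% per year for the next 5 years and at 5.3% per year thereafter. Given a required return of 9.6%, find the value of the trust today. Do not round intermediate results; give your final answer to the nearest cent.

D_1 = 3673.08000
D_2 = 3944.88792
D_3 = 4236.80963
D_4 = 4550.33354
D_5 = 4887.05822
Terminal value at year 5: TV = D_5×(1+g_2)/(r−g_2) = 5146.07231/0.043 = 119676.10014
P_0 = D_1/(1+r)^1 + D_2/(1+r)^2 + D_3/(1+r)^3 + D_4/(1+r)^4 + D_5/(1+r)^5 + TV/(1+r)^5
    = 3351.35036 + 3284.07873 + 3218.15745 + 3153.55939 + 3090.25802 + 75675.38824 = 91772.79220

€91772.79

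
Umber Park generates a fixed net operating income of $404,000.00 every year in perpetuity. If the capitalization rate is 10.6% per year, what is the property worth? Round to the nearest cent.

Level perpetuity: PV = C / r = $404,000.00 / 0.106 = $3,811,320.75

$3811320.75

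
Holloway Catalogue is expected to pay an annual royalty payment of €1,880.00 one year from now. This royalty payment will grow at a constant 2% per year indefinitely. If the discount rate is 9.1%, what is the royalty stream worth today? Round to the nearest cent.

Growing perpetuity: P = D₁ / (r − g) = €1,880.0000 / (0.091 − 0.02) = €26,478.87

€26478.87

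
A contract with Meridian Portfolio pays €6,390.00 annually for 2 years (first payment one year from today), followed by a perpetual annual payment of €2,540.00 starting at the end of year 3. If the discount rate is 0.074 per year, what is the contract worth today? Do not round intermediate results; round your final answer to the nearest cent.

PV of 2-year annuity: €6,390.00 × [1 − (1+0.074)^−2] / 0.074 = 11489.49783
Perpetuity value at year 2: €2,540.00 / 0.074 = 34324.32432
PV of perpetuity: 34324.32432 / (1+0.074)^2 = 29757.29389
Total PV = 11489.49783 + 29757.29389 = 41246.79172

€41246.79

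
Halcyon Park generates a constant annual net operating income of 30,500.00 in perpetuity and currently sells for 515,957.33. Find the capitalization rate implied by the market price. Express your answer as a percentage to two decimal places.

5.91%

P = C/r ⇒ r = C/P = 30,500.00/515,957.33 = 0.059113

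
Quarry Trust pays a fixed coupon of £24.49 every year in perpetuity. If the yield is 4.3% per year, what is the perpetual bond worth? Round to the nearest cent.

£569.53

Level perpetuity: PV = C / r = £24.49 / 0.043 = £569.53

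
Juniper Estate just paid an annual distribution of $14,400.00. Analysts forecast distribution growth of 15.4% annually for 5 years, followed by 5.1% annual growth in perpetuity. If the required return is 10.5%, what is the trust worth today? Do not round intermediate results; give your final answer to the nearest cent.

$430331.97

D_1 = 16617.60000
D_2 = 19176.71040
D_3 = 22129.92380
D_4 = 25537.93207
D_5 = 29470.77361
Terminal value at year 5: TV = D_5×(1+g_2)/(r−g_2) = 30973.78306/0.054 = 573588.57517
P_0 = D_1/(1+r)^1 + D_2/(1+r)^2 + D_3/(1+r)^3 + D_4/(1+r)^4 + D_5/(1+r)^5 + TV/(1+r)^5
    = 15038.55204 + 15705.41995 + 16401.85939 + 17129.18166 + 17888.75623 + 348168.20005 = 430331.96933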